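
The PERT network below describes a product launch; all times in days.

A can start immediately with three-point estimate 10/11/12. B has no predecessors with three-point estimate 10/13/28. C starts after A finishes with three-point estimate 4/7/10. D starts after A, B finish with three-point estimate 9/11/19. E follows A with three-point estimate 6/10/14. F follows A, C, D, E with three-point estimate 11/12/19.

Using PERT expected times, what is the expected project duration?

40 days

te_A = (10 + 4·11 + 12)/6 = 66/6 = 11
te_B = (10 + 4·13 + 28)/6 = 90/6 = 15
te_C = (4 + 4·7 + 10)/6 = 42/6 = 7
te_D = (9 + 4·11 + 19)/6 = 72/6 = 12
te_E = (6 + 4·10 + 14)/6 = 60/6 = 10
te_F = (11 + 4·12 + 19)/6 = 78/6 = 13

Forward pass:
ES_A = 0; EF_A = 11
ES_B = 0; EF_B = 15
ES_C = 11; EF_C = 11+7 = 18
ES_D = max(EF_A=11, EF_B=15) = 15; EF_D = 15+12 = 27
ES_E = 11; EF_E = 11+10 = 21
ES_F = max(EF_A=11, EF_C=18, EF_D=27, EF_E=21) = 27; EF_F = 27+13 = 40
Expected project duration μ = 40 days. Critical path: B → D → F.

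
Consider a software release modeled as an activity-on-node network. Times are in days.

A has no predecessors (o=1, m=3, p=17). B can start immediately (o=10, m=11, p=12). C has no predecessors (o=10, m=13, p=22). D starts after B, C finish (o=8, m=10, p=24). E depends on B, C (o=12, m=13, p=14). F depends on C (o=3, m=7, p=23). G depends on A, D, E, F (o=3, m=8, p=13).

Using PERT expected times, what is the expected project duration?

te_A = (1 + 4·3 + 17)/6 = 30/6 = 5
te_B = (10 + 4·11 + 12)/6 = 66/6 = 11
te_C = (10 + 4·13 + 22)/6 = 84/6 = 14
te_D = (8 + 4·10 + 24)/6 = 72/6 = 12
te_E = (12 + 4·13 + 14)/6 = 78/6 = 13
te_F = (3 + 4·7 + 23)/6 = 54/6 = 9
te_G = (3 + 4·8 + 13)/6 = 48/6 = 8

Forward pass:
ES_A = 0; EF_A = 5
ES_B = 0; EF_B = 11
ES_C = 0; EF_C = 14
ES_D = max(EF_B=11, EF_C=14) = 14; EF_D = 14+12 = 26
ES_E = max(EF_B=11, EF_C=14) = 14; EF_E = 14+13 = 27
ES_F = 14; EF_F = 14+9 = 23
ES_G = max(EF_A=5, EF_D=26, EF_E=27, EF_F=23) = 27; EF_G = 27+8 = 35
Expected project duration μ = 35 days. Critical path: C → E → G.

35 days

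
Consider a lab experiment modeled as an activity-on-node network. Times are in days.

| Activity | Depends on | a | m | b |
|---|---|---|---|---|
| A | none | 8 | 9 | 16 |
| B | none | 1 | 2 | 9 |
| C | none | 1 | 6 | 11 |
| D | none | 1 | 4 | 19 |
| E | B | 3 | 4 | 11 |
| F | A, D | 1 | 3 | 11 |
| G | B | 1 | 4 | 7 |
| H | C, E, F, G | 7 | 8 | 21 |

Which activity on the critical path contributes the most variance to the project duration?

H

te_A = (8 + 4·9 + 16)/6 = 60/6 = 10; σ²_A = ((16−8)/6)² = 1.778
te_B = (1 + 4·2 + 9)/6 = 18/6 = 3; σ²_B = ((9−1)/6)² = 1.778
te_C = (1 + 4·6 + 11)/6 = 36/6 = 6; σ²_C = ((11−1)/6)² = 2.778
te_D = (1 + 4·4 + 19)/6 = 36/6 = 6; σ²_D = ((19−1)/6)² = 9.000
te_E = (3 + 4·4 + 11)/6 = 30/6 = 5; σ²_E = ((11−3)/6)² = 1.778
te_F = (1 + 4·3 + 11)/6 = 24/6 = 4; σ²_F = ((11−1)/6)² = 2.778
te_G = (1 + 4·4 + 7)/6 = 24/6 = 4; σ²_G = ((7−1)/6)² = 1.000
te_H = (7 + 4·8 + 21)/6 = 60/6 = 10; σ²_H = ((21−7)/6)² = 5.444

Forward pass:
ES_A = 0; EF_A = 10
ES_B = 0; EF_B = 3
ES_C = 0; EF_C = 6
ES_D = 0; EF_D = 6
ES_E = 3; EF_E = 3+5 = 8
ES_F = max(EF_A=10, EF_D=6) = 10; EF_F = 10+4 = 14
ES_G = 3; EF_G = 3+4 = 7
ES_H = max(EF_C=6, EF_E=8, EF_F=14, EF_G=7) = 14; EF_H = 14+10 = 24
Expected project duration μ = 24 days. Critical path: A → F → H.

Variances on critical path: σ²_A=1.778, σ²_F=2.778, σ²_H=5.444.
Largest is σ²_H = 5.444.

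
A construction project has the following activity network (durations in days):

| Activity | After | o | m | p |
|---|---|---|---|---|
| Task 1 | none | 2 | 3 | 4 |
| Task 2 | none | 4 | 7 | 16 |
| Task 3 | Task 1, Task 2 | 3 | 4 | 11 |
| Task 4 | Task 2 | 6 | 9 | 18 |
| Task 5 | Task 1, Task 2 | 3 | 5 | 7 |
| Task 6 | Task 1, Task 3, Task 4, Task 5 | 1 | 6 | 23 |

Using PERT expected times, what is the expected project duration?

26 days

te_Task 1 = (2 + 4·3 + 4)/6 = 18/6 = 3
te_Task 2 = (4 + 4·7 + 16)/6 = 48/6 = 8
te_Task 3 = (3 + 4·4 + 11)/6 = 30/6 = 5
te_Task 4 = (6 + 4·9 + 18)/6 = 60/6 = 10
te_Task 5 = (3 + 4·5 + 7)/6 = 30/6 = 5
te_Task 6 = (1 + 4·6 + 23)/6 = 48/6 = 8

Forward pass:
ES_Task 1 = 0; EF_Task 1 = 3
ES_Task 2 = 0; EF_Task 2 = 8
ES_Task 3 = max(EF_Task 1=3, EF_Task 2=8) = 8; EF_Task 3 = 8+5 = 13
ES_Task 4 = 8; EF_Task 4 = 8+10 = 18
ES_Task 5 = max(EF_Task 1=3, EF_Task 2=8) = 8; EF_Task 5 = 8+5 = 13
ES_Task 6 = max(EF_Task 1=3, EF_Task 3=13, EF_Task 4=18, EF_Task 5=13) = 18; EF_Task 6 = 18+8 = 26
Expected project duration μ = 26 days. Critical path: Task 2 → Task 4 → Task 6.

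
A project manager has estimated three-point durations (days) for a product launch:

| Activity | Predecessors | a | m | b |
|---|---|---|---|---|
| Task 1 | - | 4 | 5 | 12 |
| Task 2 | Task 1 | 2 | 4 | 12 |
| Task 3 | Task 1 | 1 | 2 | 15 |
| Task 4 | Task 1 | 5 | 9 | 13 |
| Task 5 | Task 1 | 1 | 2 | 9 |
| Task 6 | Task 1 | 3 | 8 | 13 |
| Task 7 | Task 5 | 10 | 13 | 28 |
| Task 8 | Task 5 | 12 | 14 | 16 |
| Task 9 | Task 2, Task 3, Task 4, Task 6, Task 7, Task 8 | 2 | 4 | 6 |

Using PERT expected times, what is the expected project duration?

28 days

te_Task 1 = (4 + 4·5 + 12)/6 = 36/6 = 6
te_Task 2 = (2 + 4·4 + 12)/6 = 30/6 = 5
te_Task 3 = (1 + 4·2 + 15)/6 = 24/6 = 4
te_Task 4 = (5 + 4·9 + 13)/6 = 54/6 = 9
te_Task 5 = (1 + 4·2 + 9)/6 = 18/6 = 3
te_Task 6 = (3 + 4·8 + 13)/6 = 48/6 = 8
te_Task 7 = (10 + 4·13 + 28)/6 = 90/6 = 15
te_Task 8 = (12 + 4·14 + 16)/6 = 84/6 = 14
te_Task 9 = (2 + 4·4 + 6)/6 = 24/6 = 4

Forward pass:
ES_Task 1 = 0; EF_Task 1 = 6
ES_Task 2 = 6; EF_Task 2 = 6+5 = 11
ES_Task 3 = 6; EF_Task 3 = 6+4 = 10
ES_Task 4 = 6; EF_Task 4 = 6+9 = 15
ES_Task 5 = 6; EF_Task 5 = 6+3 = 9
ES_Task 6 = 6; EF_Task 6 = 6+8 = 14
ES_Task 7 = 9; EF_Task 7 = 9+15 = 24
ES_Task 8 = 9; EF_Task 8 = 9+14 = 23
ES_Task 9 = max(EF_Task 2=11, EF_Task 3=10, EF_Task 4=15, EF_Task 6=14, EF_Task 7=24, EF_Task 8=23) = 24; EF_Task 9 = 24+4 = 28
Expected project duration μ = 28 days. Critical path: Task 1 → Task 5 → Task 7 → Task 9.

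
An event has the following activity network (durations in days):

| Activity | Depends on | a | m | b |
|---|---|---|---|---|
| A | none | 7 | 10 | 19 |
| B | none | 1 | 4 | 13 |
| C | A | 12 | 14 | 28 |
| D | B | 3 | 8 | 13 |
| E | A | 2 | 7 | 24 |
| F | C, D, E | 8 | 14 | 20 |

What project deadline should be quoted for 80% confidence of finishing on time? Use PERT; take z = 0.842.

te_A = (7 + 4·10 + 19)/6 = 66/6 = 11; σ²_A = ((19−7)/6)² = 4.000
te_B = (1 + 4·4 + 13)/6 = 30/6 = 5; σ²_B = ((13−1)/6)² = 4.000
te_C = (12 + 4·14 + 28)/6 = 96/6 = 16; σ²_C = ((28−12)/6)² = 7.111
te_D = (3 + 4·8 + 13)/6 = 48/6 = 8; σ²_D = ((13−3)/6)² = 2.778
te_E = (2 + 4·7 + 24)/6 = 54/6 = 9; σ²_E = ((24−2)/6)² = 13.444
te_F = (8 + 4·14 + 20)/6 = 84/6 = 14; σ²_F = ((20−8)/6)² = 4.000

Forward pass:
ES_A = 0; EF_A = 11
ES_B = 0; EF_B = 5
ES_C = 11; EF_C = 11+16 = 27
ES_D = 5; EF_D = 5+8 = 13
ES_E = 11; EF_E = 11+9 = 20
ES_F = max(EF_C=27, EF_D=13, EF_E=20) = 27; EF_F = 27+14 = 41
Expected project duration μ = 41 days. Critical path: A → C → F.

Variance along critical path = 4.000 + 7.111 + 4.000 = 15.111; σ = 3.887 days.
D = μ + z·σ = 41 + 0.842·3.887 = 44.3 days

44.3 days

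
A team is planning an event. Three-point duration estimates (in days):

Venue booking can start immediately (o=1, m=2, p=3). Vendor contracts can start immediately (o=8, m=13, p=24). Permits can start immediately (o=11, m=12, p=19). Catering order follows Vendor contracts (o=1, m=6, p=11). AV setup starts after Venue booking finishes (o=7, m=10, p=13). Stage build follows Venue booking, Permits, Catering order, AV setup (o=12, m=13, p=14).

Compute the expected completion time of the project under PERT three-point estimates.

te_Venue booking = (1 + 4·2 + 3)/6 = 12/6 = 2
te_Vendor contracts = (8 + 4·13 + 24)/6 = 84/6 = 14
te_Permits = (11 + 4·12 + 19)/6 = 78/6 = 13
te_Catering order = (1 + 4·6 + 11)/6 = 36/6 = 6
te_AV setup = (7 + 4·10 + 13)/6 = 60/6 = 10
te_Stage build = (12 + 4·13 + 14)/6 = 78/6 = 13

Forward pass:
ES_Venue booking = 0; EF_Venue booking = 2
ES_Vendor contracts = 0; EF_Vendor contracts = 14
ES_Permits = 0; EF_Permits = 13
ES_Catering order = 14; EF_Catering order = 14+6 = 20
ES_AV setup = 2; EF_AV setup = 2+10 = 12
ES_Stage build = max(EF_Venue booking=2, EF_Permits=13, EF_Catering order=20, EF_AV setup=12) = 20; EF_Stage build = 20+13 = 33
Expected project duration μ = 33 days. Critical path: Vendor contracts → Catering order → Stage build.

33 days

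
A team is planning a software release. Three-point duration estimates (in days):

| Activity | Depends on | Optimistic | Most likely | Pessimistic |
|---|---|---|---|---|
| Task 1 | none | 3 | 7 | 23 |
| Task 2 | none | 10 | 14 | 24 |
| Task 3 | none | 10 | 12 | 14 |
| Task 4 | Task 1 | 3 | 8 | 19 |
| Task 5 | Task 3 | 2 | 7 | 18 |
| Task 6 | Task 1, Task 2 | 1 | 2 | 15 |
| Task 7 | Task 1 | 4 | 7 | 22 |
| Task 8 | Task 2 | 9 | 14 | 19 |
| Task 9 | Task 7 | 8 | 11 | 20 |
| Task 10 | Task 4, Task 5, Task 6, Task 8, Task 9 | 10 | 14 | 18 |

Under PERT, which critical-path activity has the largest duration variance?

te_Task 1 = (3 + 4·7 + 23)/6 = 54/6 = 9; σ²_Task 1 = ((23−3)/6)² = 11.111
te_Task 2 = (10 + 4·14 + 24)/6 = 90/6 = 15; σ²_Task 2 = ((24−10)/6)² = 5.444
te_Task 3 = (10 + 4·12 + 14)/6 = 72/6 = 12; σ²_Task 3 = ((14−10)/6)² = 0.444
te_Task 4 = (3 + 4·8 + 19)/6 = 54/6 = 9; σ²_Task 4 = ((19−3)/6)² = 7.111
te_Task 5 = (2 + 4·7 + 18)/6 = 48/6 = 8; σ²_Task 5 = ((18−2)/6)² = 7.111
te_Task 6 = (1 + 4·2 + 15)/6 = 24/6 = 4; σ²_Task 6 = ((15−1)/6)² = 5.444
te_Task 7 = (4 + 4·7 + 22)/6 = 54/6 = 9; σ²_Task 7 = ((22−4)/6)² = 9.000
te_Task 8 = (9 + 4·14 + 19)/6 = 84/6 = 14; σ²_Task 8 = ((19−9)/6)² = 2.778
te_Task 9 = (8 + 4·11 + 20)/6 = 72/6 = 12; σ²_Task 9 = ((20−8)/6)² = 4.000
te_Task 10 = (10 + 4·14 + 18)/6 = 84/6 = 14; σ²_Task 10 = ((18−10)/6)² = 1.778

Forward pass:
ES_Task 1 = 0; EF_Task 1 = 9
ES_Task 2 = 0; EF_Task 2 = 15
ES_Task 3 = 0; EF_Task 3 = 12
ES_Task 4 = 9; EF_Task 4 = 9+9 = 18
ES_Task 5 = 12; EF_Task 5 = 12+8 = 20
ES_Task 6 = max(EF_Task 1=9, EF_Task 2=15) = 15; EF_Task 6 = 15+4 = 19
ES_Task 7 = 9; EF_Task 7 = 9+9 = 18
ES_Task 8 = 15; EF_Task 8 = 15+14 = 29
ES_Task 9 = 18; EF_Task 9 = 18+12 = 30
ES_Task 10 = max(EF_Task 4=18, EF_Task 5=20, EF_Task 6=19, EF_Task 8=29, EF_Task 9=30) = 30; EF_Task 10 = 30+14 = 44
Expected project duration μ = 44 days. Critical path: Task 1 → Task 7 → Task 9 → Task 10.

Variances on critical path: σ²_Task 1=11.111, σ²_Task 7=9.000, σ²_Task 9=4.000, σ²_Task 10=1.778.
Largest is σ²_Task 1 = 11.111.

Task 1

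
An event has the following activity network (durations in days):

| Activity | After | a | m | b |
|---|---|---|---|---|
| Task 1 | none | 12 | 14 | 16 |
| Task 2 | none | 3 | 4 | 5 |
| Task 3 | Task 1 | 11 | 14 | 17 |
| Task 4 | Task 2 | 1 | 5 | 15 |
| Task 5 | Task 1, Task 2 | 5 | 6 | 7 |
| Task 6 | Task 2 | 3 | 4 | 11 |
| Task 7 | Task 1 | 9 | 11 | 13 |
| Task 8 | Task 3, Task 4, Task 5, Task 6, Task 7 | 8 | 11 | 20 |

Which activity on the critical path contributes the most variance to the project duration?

te_Task 1 = (12 + 4·14 + 16)/6 = 84/6 = 14; σ²_Task 1 = ((16−12)/6)² = 0.444
te_Task 2 = (3 + 4·4 + 5)/6 = 24/6 = 4; σ²_Task 2 = ((5−3)/6)² = 0.111
te_Task 3 = (11 + 4·14 + 17)/6 = 84/6 = 14; σ²_Task 3 = ((17−11)/6)² = 1.000
te_Task 4 = (1 + 4·5 + 15)/6 = 36/6 = 6; σ²_Task 4 = ((15−1)/6)² = 5.444
te_Task 5 = (5 + 4·6 + 7)/6 = 36/6 = 6; σ²_Task 5 = ((7−5)/6)² = 0.111
te_Task 6 = (3 + 4·4 + 11)/6 = 30/6 = 5; σ²_Task 6 = ((11−3)/6)² = 1.778
te_Task 7 = (9 + 4·11 + 13)/6 = 66/6 = 11; σ²_Task 7 = ((13−9)/6)² = 0.444
te_Task 8 = (8 + 4·11 + 20)/6 = 72/6 = 12; σ²_Task 8 = ((20−8)/6)² = 4.000

Forward pass:
ES_Task 1 = 0; EF_Task 1 = 14
ES_Task 2 = 0; EF_Task 2 = 4
ES_Task 3 = 14; EF_Task 3 = 14+14 = 28
ES_Task 4 = 4; EF_Task 4 = 4+6 = 10
ES_Task 5 = max(EF_Task 1=14, EF_Task 2=4) = 14; EF_Task 5 = 14+6 = 20
ES_Task 6 = 4; EF_Task 6 = 4+5 = 9
ES_Task 7 = 14; EF_Task 7 = 14+11 = 25
ES_Task 8 = max(EF_Task 3=28, EF_Task 4=10, EF_Task 5=20, EF_Task 6=9, EF_Task 7=25) = 28; EF_Task 8 = 28+12 = 40
Expected project duration μ = 40 days. Critical path: Task 1 → Task 3 → Task 8.

Variances on critical path: σ²_Task 1=0.444, σ²_Task 3=1.000, σ²_Task 8=4.000.
Largest is σ²_Task 8 = 4.000.

Task 8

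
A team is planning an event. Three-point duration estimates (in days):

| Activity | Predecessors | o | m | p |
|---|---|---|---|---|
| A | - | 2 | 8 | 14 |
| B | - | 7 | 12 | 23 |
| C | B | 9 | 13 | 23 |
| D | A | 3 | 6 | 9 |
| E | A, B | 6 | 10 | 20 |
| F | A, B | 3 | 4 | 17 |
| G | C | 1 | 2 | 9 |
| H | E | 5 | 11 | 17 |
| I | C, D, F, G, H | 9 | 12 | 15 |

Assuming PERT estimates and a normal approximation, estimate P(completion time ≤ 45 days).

0.317

te_A = (2 + 4·8 + 14)/6 = 48/6 = 8; σ²_A = ((14−2)/6)² = 4.000
te_B = (7 + 4·12 + 23)/6 = 78/6 = 13; σ²_B = ((23−7)/6)² = 7.111
te_C = (9 + 4·13 + 23)/6 = 84/6 = 14; σ²_C = ((23−9)/6)² = 5.444
te_D = (3 + 4·6 + 9)/6 = 36/6 = 6; σ²_D = ((9−3)/6)² = 1.000
te_E = (6 + 4·10 + 20)/6 = 66/6 = 11; σ²_E = ((20−6)/6)² = 5.444
te_F = (3 + 4·4 + 17)/6 = 36/6 = 6; σ²_F = ((17−3)/6)² = 5.444
te_G = (1 + 4·2 + 9)/6 = 18/6 = 3; σ²_G = ((9−1)/6)² = 1.778
te_H = (5 + 4·11 + 17)/6 = 66/6 = 11; σ²_H = ((17−5)/6)² = 4.000
te_I = (9 + 4·12 + 15)/6 = 72/6 = 12; σ²_I = ((15−9)/6)² = 1.000

Forward pass:
ES_A = 0; EF_A = 8
ES_B = 0; EF_B = 13
ES_C = 13; EF_C = 13+14 = 27
ES_D = 8; EF_D = 8+6 = 14
ES_E = max(EF_A=8, EF_B=13) = 13; EF_E = 13+11 = 24
ES_F = max(EF_A=8, EF_B=13) = 13; EF_F = 13+6 = 19
ES_G = 27; EF_G = 27+3 = 30
ES_H = 24; EF_H = 24+11 = 35
ES_I = max(EF_C=27, EF_D=14, EF_F=19, EF_G=30, EF_H=35) = 35; EF_I = 35+12 = 47
Expected project duration μ = 47 days. Critical path: B → E → H → I.

Variance along critical path = 7.111 + 5.444 + 4.000 + 1.000 = 17.556; σ = √17.556 = 4.190 days.
Z = (45 − 47) / 4.190 = -0.477
P(T ≤ 45) = Φ(-0.477) ≈ 0.317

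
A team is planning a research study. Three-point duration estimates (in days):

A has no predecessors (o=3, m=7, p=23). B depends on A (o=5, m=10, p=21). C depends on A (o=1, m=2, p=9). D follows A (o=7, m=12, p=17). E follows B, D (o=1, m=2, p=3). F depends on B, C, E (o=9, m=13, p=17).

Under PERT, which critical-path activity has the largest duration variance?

A

te_A = (3 + 4·7 + 23)/6 = 54/6 = 9; σ²_A = ((23−3)/6)² = 11.111
te_B = (5 + 4·10 + 21)/6 = 66/6 = 11; σ²_B = ((21−5)/6)² = 7.111
te_C = (1 + 4·2 + 9)/6 = 18/6 = 3; σ²_C = ((9−1)/6)² = 1.778
te_D = (7 + 4·12 + 17)/6 = 72/6 = 12; σ²_D = ((17−7)/6)² = 2.778
te_E = (1 + 4·2 + 3)/6 = 12/6 = 2; σ²_E = ((3−1)/6)² = 0.111
te_F = (9 + 4·13 + 17)/6 = 78/6 = 13; σ²_F = ((17−9)/6)² = 1.778

Forward pass:
ES_A = 0; EF_A = 9
ES_B = 9; EF_B = 9+11 = 20
ES_C = 9; EF_C = 9+3 = 12
ES_D = 9; EF_D = 9+12 = 21
ES_E = max(EF_B=20, EF_D=21) = 21; EF_E = 21+2 = 23
ES_F = max(EF_B=20, EF_C=12, EF_E=23) = 23; EF_F = 23+13 = 36
Expected project duration μ = 36 days. Critical path: A → D → E → F.

Variances on critical path: σ²_A=11.111, σ²_D=2.778, σ²_E=0.111, σ²_F=1.778.
Largest is σ²_A = 11.111.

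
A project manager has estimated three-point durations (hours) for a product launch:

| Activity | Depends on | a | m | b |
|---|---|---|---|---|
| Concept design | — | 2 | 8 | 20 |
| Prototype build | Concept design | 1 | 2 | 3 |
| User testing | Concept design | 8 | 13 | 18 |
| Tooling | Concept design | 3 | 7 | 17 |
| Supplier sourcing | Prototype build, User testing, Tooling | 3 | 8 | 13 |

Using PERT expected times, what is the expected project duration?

30 hours

te_Concept design = (2 + 4·8 + 20)/6 = 54/6 = 9
te_Prototype build = (1 + 4·2 + 3)/6 = 12/6 = 2
te_User testing = (8 + 4·13 + 18)/6 = 78/6 = 13
te_Tooling = (3 + 4·7 + 17)/6 = 48/6 = 8
te_Supplier sourcing = (3 + 4·8 + 13)/6 = 48/6 = 8

Forward pass:
ES_Concept design = 0; EF_Concept design = 9
ES_Prototype build = 9; EF_Prototype build = 9+2 = 11
ES_User testing = 9; EF_User testing = 9+13 = 22
ES_Tooling = 9; EF_Tooling = 9+8 = 17
ES_Supplier sourcing = max(EF_Prototype build=11, EF_User testing=22, EF_Tooling=17) = 22; EF_Supplier sourcing = 22+8 = 30
Expected project duration μ = 30 hours. Critical path: Concept design → User testing → Supplier sourcing.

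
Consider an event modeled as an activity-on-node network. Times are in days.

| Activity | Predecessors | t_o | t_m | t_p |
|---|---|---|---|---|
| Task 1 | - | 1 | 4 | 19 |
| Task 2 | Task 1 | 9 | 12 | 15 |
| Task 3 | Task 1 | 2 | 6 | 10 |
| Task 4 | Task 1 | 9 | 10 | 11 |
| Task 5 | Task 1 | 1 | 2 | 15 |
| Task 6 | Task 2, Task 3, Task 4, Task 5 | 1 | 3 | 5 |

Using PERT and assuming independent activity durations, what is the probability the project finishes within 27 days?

0.968

te_Task 1 = (1 + 4·4 + 19)/6 = 36/6 = 6; σ²_Task 1 = ((19−1)/6)² = 9.000
te_Task 2 = (9 + 4·12 + 15)/6 = 72/6 = 12; σ²_Task 2 = ((15−9)/6)² = 1.000
te_Task 3 = (2 + 4·6 + 10)/6 = 36/6 = 6; σ²_Task 3 = ((10−2)/6)² = 1.778
te_Task 4 = (9 + 4·10 + 11)/6 = 60/6 = 10; σ²_Task 4 = ((11−9)/6)² = 0.111
te_Task 5 = (1 + 4·2 + 15)/6 = 24/6 = 4; σ²_Task 5 = ((15−1)/6)² = 5.444
te_Task 6 = (1 + 4·3 + 5)/6 = 18/6 = 3; σ²_Task 6 = ((5−1)/6)² = 0.444

Forward pass:
ES_Task 1 = 0; EF_Task 1 = 6
ES_Task 2 = 6; EF_Task 2 = 6+12 = 18
ES_Task 3 = 6; EF_Task 3 = 6+6 = 12
ES_Task 4 = 6; EF_Task 4 = 6+10 = 16
ES_Task 5 = 6; EF_Task 5 = 6+4 = 10
ES_Task 6 = max(EF_Task 2=18, EF_Task 3=12, EF_Task 4=16, EF_Task 5=10) = 18; EF_Task 6 = 18+3 = 21
Expected project duration μ = 21 days. Critical path: Task 1 → Task 2 → Task 6.

Variance along critical path = 9.000 + 1.000 + 0.444 = 10.444; σ = √10.444 = 3.232 days.
Z = (27 − 21) / 3.232 = 1.857
P(T ≤ 27) = Φ(1.857) ≈ 0.968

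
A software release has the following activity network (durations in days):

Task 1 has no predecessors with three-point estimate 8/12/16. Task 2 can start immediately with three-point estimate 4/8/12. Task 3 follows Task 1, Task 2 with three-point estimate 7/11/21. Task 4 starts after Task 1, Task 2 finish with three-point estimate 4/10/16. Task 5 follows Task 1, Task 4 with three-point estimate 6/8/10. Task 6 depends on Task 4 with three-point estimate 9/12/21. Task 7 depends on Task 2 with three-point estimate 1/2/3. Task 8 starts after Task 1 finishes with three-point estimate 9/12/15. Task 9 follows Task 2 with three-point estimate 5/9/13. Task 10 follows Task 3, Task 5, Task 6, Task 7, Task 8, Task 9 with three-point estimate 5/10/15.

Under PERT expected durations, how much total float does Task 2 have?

te_Task 1 = (8 + 4·12 + 16)/6 = 72/6 = 12
te_Task 2 = (4 + 4·8 + 12)/6 = 48/6 = 8
te_Task 3 = (7 + 4·11 + 21)/6 = 72/6 = 12
te_Task 4 = (4 + 4·10 + 16)/6 = 60/6 = 10
te_Task 5 = (6 + 4·8 + 10)/6 = 48/6 = 8
te_Task 6 = (9 + 4·12 + 21)/6 = 78/6 = 13
te_Task 7 = (1 + 4·2 + 3)/6 = 12/6 = 2
te_Task 8 = (9 + 4·12 + 15)/6 = 72/6 = 12
te_Task 9 = (5 + 4·9 + 13)/6 = 54/6 = 9
te_Task 10 = (5 + 4·10 + 15)/6 = 60/6 = 10

Forward pass:
ES_Task 1 = 0; EF_Task 1 = 12
ES_Task 2 = 0; EF_Task 2 = 8
ES_Task 3 = max(EF_Task 1=12, EF_Task 2=8) = 12; EF_Task 3 = 12+12 = 24
ES_Task 4 = max(EF_Task 1=12, EF_Task 2=8) = 12; EF_Task 4 = 12+10 = 22
ES_Task 5 = max(EF_Task 1=12, EF_Task 4=22) = 22; EF_Task 5 = 22+8 = 30
ES_Task 6 = 22; EF_Task 6 = 22+13 = 35
ES_Task 7 = 8; EF_Task 7 = 8+2 = 10
ES_Task 8 = 12; EF_Task 8 = 12+12 = 24
ES_Task 9 = 8; EF_Task 9 = 8+9 = 17
ES_Task 10 = max(EF_Task 3=24, EF_Task 5=30, EF_Task 6=35, EF_Task 7=10, EF_Task 8=24, EF_Task 9=17) = 35; EF_Task 10 = 35+10 = 45
Expected project duration μ = 45 days. Critical path: Task 1 → Task 4 → Task 6 → Task 10.

Backward pass:
LF_Task 10 = 45; LS_Task 10 = 45−10 = 35
LF_Task 9 = LS_Task 10 = 35; LS_Task 9 = 35−9 = 26
LF_Task 8 = LS_Task 10 = 35; LS_Task 8 = 35−12 = 23
LF_Task 7 = LS_Task 10 = 35; LS_Task 7 = 35−2 = 33
LF_Task 6 = LS_Task 10 = 35; LS_Task 6 = 35−13 = 22
LF_Task 5 = LS_Task 10 = 35; LS_Task 5 = 35−8 = 27
LF_Task 4 = min(LS_Task 5=27, LS_Task 6=22) = 22; LS_Task 4 = 22−10 = 12
LF_Task 3 = LS_Task 10 = 35; LS_Task 3 = 35−12 = 23
LF_Task 2 = min(LS_Task 3=23, LS_Task 4=12, LS_Task 7=33, LS_Task 9=26) = 12; LS_Task 2 = 12−8 = 4
LF_Task 1 = min(LS_Task 3=23, LS_Task 4=12, LS_Task 5=27, LS_Task 8=23) = 12; LS_Task 1 = 12−12 = 0
Slack_Task 2 = LS_Task 2 − ES_Task 2 = 4 − 0 = 4

4 days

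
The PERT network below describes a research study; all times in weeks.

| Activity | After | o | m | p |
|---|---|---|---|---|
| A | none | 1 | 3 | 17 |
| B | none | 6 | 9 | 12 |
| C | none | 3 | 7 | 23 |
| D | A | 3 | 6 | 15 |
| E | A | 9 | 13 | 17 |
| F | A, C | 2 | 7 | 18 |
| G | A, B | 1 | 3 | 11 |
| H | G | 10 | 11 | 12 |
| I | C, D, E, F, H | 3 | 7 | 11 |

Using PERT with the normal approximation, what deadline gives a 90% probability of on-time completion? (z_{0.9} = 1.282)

34.1 weeks

te_A = (1 + 4·3 + 17)/6 = 30/6 = 5; σ²_A = ((17−1)/6)² = 7.111
te_B = (6 + 4·9 + 12)/6 = 54/6 = 9; σ²_B = ((12−6)/6)² = 1.000
te_C = (3 + 4·7 + 23)/6 = 54/6 = 9; σ²_C = ((23−3)/6)² = 11.111
te_D = (3 + 4·6 + 15)/6 = 42/6 = 7; σ²_D = ((15−3)/6)² = 4.000
te_E = (9 + 4·13 + 17)/6 = 78/6 = 13; σ²_E = ((17−9)/6)² = 1.778
te_F = (2 + 4·7 + 18)/6 = 48/6 = 8; σ²_F = ((18−2)/6)² = 7.111
te_G = (1 + 4·3 + 11)/6 = 24/6 = 4; σ²_G = ((11−1)/6)² = 2.778
te_H = (10 + 4·11 + 12)/6 = 66/6 = 11; σ²_H = ((12−10)/6)² = 0.111
te_I = (3 + 4·7 + 11)/6 = 42/6 = 7; σ²_I = ((11−3)/6)² = 1.778

Forward pass:
ES_A = 0; EF_A = 5
ES_B = 0; EF_B = 9
ES_C = 0; EF_C = 9
ES_D = 5; EF_D = 5+7 = 12
ES_E = 5; EF_E = 5+13 = 18
ES_F = max(EF_A=5, EF_C=9) = 9; EF_F = 9+8 = 17
ES_G = max(EF_A=5, EF_B=9) = 9; EF_G = 9+4 = 13
ES_H = 13; EF_H = 13+11 = 24
ES_I = max(EF_C=9, EF_D=12, EF_E=18, EF_F=17, EF_H=24) = 24; EF_I = 24+7 = 31
Expected project duration μ = 31 weeks. Critical path: B → G → H → I.

Variance along critical path = 1.000 + 2.778 + 0.111 + 1.778 = 5.667; σ = 2.380 weeks.
D = μ + z·σ = 31 + 1.282·2.380 = 34.1 weeks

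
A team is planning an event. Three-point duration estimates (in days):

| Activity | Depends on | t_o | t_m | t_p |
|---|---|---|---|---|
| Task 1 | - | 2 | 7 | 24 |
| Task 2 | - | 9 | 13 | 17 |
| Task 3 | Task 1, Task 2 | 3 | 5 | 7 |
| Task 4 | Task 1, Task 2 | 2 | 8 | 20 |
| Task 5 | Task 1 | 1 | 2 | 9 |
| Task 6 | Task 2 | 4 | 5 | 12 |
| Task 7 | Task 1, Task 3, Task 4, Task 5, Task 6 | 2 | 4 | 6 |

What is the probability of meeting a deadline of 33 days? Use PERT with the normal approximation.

0.982

te_Task 1 = (2 + 4·7 + 24)/6 = 54/6 = 9; σ²_Task 1 = ((24−2)/6)² = 13.444
te_Task 2 = (9 + 4·13 + 17)/6 = 78/6 = 13; σ²_Task 2 = ((17−9)/6)² = 1.778
te_Task 3 = (3 + 4·5 + 7)/6 = 30/6 = 5; σ²_Task 3 = ((7−3)/6)² = 0.444
te_Task 4 = (2 + 4·8 + 20)/6 = 54/6 = 9; σ²_Task 4 = ((20−2)/6)² = 9.000
te_Task 5 = (1 + 4·2 + 9)/6 = 18/6 = 3; σ²_Task 5 = ((9−1)/6)² = 1.778
te_Task 6 = (4 + 4·5 + 12)/6 = 36/6 = 6; σ²_Task 6 = ((12−4)/6)² = 1.778
te_Task 7 = (2 + 4·4 + 6)/6 = 24/6 = 4; σ²_Task 7 = ((6−2)/6)² = 0.444

Forward pass:
ES_Task 1 = 0; EF_Task 1 = 9
ES_Task 2 = 0; EF_Task 2 = 13
ES_Task 3 = max(EF_Task 1=9, EF_Task 2=13) = 13; EF_Task 3 = 13+5 = 18
ES_Task 4 = max(EF_Task 1=9, EF_Task 2=13) = 13; EF_Task 4 = 13+9 = 22
ES_Task 5 = 9; EF_Task 5 = 9+3 = 12
ES_Task 6 = 13; EF_Task 6 = 13+6 = 19
ES_Task 7 = max(EF_Task 1=9, EF_Task 3=18, EF_Task 4=22, EF_Task 5=12, EF_Task 6=19) = 22; EF_Task 7 = 22+4 = 26
Expected project duration μ = 26 days. Critical path: Task 2 → Task 4 → Task 7.

Variance along critical path = 1.778 + 9.000 + 0.444 = 11.222; σ = √11.222 = 3.350 days.
Z = (33 − 26) / 3.350 = 2.090
P(T ≤ 33) = Φ(2.090) ≈ 0.982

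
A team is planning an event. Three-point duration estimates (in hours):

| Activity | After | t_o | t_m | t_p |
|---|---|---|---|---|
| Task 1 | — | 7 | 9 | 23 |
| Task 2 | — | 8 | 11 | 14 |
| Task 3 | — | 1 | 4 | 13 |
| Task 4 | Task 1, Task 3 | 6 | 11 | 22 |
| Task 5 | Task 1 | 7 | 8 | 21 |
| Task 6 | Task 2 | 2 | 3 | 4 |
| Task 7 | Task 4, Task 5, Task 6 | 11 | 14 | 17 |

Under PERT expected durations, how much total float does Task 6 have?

9 hours

te_Task 1 = (7 + 4·9 + 23)/6 = 66/6 = 11
te_Task 2 = (8 + 4·11 + 14)/6 = 66/6 = 11
te_Task 3 = (1 + 4·4 + 13)/6 = 30/6 = 5
te_Task 4 = (6 + 4·11 + 22)/6 = 72/6 = 12
te_Task 5 = (7 + 4·8 + 21)/6 = 60/6 = 10
te_Task 6 = (2 + 4·3 + 4)/6 = 18/6 = 3
te_Task 7 = (11 + 4·14 + 17)/6 = 84/6 = 14

Forward pass:
ES_Task 1 = 0; EF_Task 1 = 11
ES_Task 2 = 0; EF_Task 2 = 11
ES_Task 3 = 0; EF_Task 3 = 5
ES_Task 4 = max(EF_Task 1=11, EF_Task 3=5) = 11; EF_Task 4 = 11+12 = 23
ES_Task 5 = 11; EF_Task 5 = 11+10 = 21
ES_Task 6 = 11; EF_Task 6 = 11+3 = 14
ES_Task 7 = max(EF_Task 4=23, EF_Task 5=21, EF_Task 6=14) = 23; EF_Task 7 = 23+14 = 37
Expected project duration μ = 37 hours. Critical path: Task 1 → Task 4 → Task 7.

Backward pass:
LF_Task 7 = 37; LS_Task 7 = 37−14 = 23
LF_Task 6 = LS_Task 7 = 23; LS_Task 6 = 23−3 = 20
LF_Task 5 = LS_Task 7 = 23; LS_Task 5 = 23−10 = 13
LF_Task 4 = LS_Task 7 = 23; LS_Task 4 = 23−12 = 11
LF_Task 3 = LS_Task 4 = 11; LS_Task 3 = 11−5 = 6
LF_Task 2 = LS_Task 6 = 20; LS_Task 2 = 20−11 = 9
LF_Task 1 = min(LS_Task 4=11, LS_Task 5=13) = 11; LS_Task 1 = 11−11 = 0
Slack_Task 6 = LS_Task 6 − ES_Task 6 = 20 − 11 = 9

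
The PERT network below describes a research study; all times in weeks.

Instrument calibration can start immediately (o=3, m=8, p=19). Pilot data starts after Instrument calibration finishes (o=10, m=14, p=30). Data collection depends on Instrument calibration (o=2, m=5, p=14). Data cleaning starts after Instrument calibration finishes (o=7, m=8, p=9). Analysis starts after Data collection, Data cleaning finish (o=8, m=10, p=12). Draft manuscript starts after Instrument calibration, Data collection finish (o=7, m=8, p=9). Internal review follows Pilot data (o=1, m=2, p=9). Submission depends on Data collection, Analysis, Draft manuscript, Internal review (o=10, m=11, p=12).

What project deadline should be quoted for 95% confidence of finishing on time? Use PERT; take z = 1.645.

te_Instrument calibration = (3 + 4·8 + 19)/6 = 54/6 = 9; σ²_Instrument calibration = ((19−3)/6)² = 7.111
te_Pilot data = (10 + 4·14 + 30)/6 = 96/6 = 16; σ²_Pilot data = ((30−10)/6)² = 11.111
te_Data collection = (2 + 4·5 + 14)/6 = 36/6 = 6; σ²_Data collection = ((14−2)/6)² = 4.000
te_Data cleaning = (7 + 4·8 + 9)/6 = 48/6 = 8; σ²_Data cleaning = ((9−7)/6)² = 0.111
te_Analysis = (8 + 4·10 + 12)/6 = 60/6 = 10; σ²_Analysis = ((12−8)/6)² = 0.444
te_Draft manuscript = (7 + 4·8 + 9)/6 = 48/6 = 8; σ²_Draft manuscript = ((9−7)/6)² = 0.111
te_Internal review = (1 + 4·2 + 9)/6 = 18/6 = 3; σ²_Internal review = ((9−1)/6)² = 1.778
te_Submission = (10 + 4·11 + 12)/6 = 66/6 = 11; σ²_Submission = ((12−10)/6)² = 0.111

Forward pass:
ES_Instrument calibration = 0; EF_Instrument calibration = 9
ES_Pilot data = 9; EF_Pilot data = 9+16 = 25
ES_Data collection = 9; EF_Data collection = 9+6 = 15
ES_Data cleaning = 9; EF_Data cleaning = 9+8 = 17
ES_Analysis = max(EF_Data collection=15, EF_Data cleaning=17) = 17; EF_Analysis = 17+10 = 27
ES_Draft manuscript = max(EF_Instrument calibration=9, EF_Data collection=15) = 15; EF_Draft manuscript = 15+8 = 23
ES_Internal review = 25; EF_Internal review = 25+3 = 28
ES_Submission = max(EF_Data collection=15, EF_Analysis=27, EF_Draft manuscript=23, EF_Internal review=28) = 28; EF_Submission = 28+11 = 39
Expected project duration μ = 39 weeks. Critical path: Instrument calibration → Pilot data → Internal review → Submission.

Variance along critical path = 7.111 + 11.111 + 1.778 + 0.111 = 20.111; σ = 4.485 weeks.
D = μ + z·σ = 39 + 1.645·4.485 = 46.4 weeks

46.4 weeks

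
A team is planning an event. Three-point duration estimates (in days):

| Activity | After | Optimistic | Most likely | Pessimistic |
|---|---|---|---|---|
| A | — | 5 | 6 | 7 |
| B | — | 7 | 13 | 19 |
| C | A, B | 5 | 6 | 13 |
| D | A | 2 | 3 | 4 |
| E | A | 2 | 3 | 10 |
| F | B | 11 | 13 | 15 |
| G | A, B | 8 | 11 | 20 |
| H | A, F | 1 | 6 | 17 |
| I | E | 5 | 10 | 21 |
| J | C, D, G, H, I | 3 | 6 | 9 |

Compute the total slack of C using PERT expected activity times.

13 days

te_A = (5 + 4·6 + 7)/6 = 36/6 = 6
te_B = (7 + 4·13 + 19)/6 = 78/6 = 13
te_C = (5 + 4·6 + 13)/6 = 42/6 = 7
te_D = (2 + 4·3 + 4)/6 = 18/6 = 3
te_E = (2 + 4·3 + 10)/6 = 24/6 = 4
te_F = (11 + 4·13 + 15)/6 = 78/6 = 13
te_G = (8 + 4·11 + 20)/6 = 72/6 = 12
te_H = (1 + 4·6 + 17)/6 = 42/6 = 7
te_I = (5 + 4·10 + 21)/6 = 66/6 = 11
te_J = (3 + 4·6 + 9)/6 = 36/6 = 6

Forward pass:
ES_A = 0; EF_A = 6
ES_B = 0; EF_B = 13
ES_C = max(EF_A=6, EF_B=13) = 13; EF_C = 13+7 = 20
ES_D = 6; EF_D = 6+3 = 9
ES_E = 6; EF_E = 6+4 = 10
ES_F = 13; EF_F = 13+13 = 26
ES_G = max(EF_A=6, EF_B=13) = 13; EF_G = 13+12 = 25
ES_H = max(EF_A=6, EF_F=26) = 26; EF_H = 26+7 = 33
ES_I = 10; EF_I = 10+11 = 21
ES_J = max(EF_C=20, EF_D=9, EF_G=25, EF_H=33, EF_I=21) = 33; EF_J = 33+6 = 39
Expected project duration μ = 39 days. Critical path: B → F → H → J.

Backward pass:
LF_J = 39; LS_J = 39−6 = 33
LF_I = LS_J = 33; LS_I = 33−11 = 22
LF_H = LS_J = 33; LS_H = 33−7 = 26
LF_G = LS_J = 33; LS_G = 33−12 = 21
LF_F = LS_H = 26; LS_F = 26−13 = 13
LF_E = LS_I = 22; LS_E = 22−4 = 18
LF_D = LS_J = 33; LS_D = 33−3 = 30
LF_C = LS_J = 33; LS_C = 33−7 = 26
LF_B = min(LS_C=26, LS_F=13, LS_G=21) = 13; LS_B = 13−13 = 0
LF_A = min(LS_C=26, LS_D=30, LS_E=18, LS_G=21, LS_H=26) = 18; LS_A = 18−6 = 12
Slack_C = LS_C − ES_C = 26 − 13 = 13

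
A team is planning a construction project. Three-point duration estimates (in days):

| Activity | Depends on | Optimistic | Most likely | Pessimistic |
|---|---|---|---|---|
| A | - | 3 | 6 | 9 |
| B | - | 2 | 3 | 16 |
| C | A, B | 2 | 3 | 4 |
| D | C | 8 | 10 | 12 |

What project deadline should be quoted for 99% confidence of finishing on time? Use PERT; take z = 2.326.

21.9 days

te_A = (3 + 4·6 + 9)/6 = 36/6 = 6; σ²_A = ((9−3)/6)² = 1.000
te_B = (2 + 4·3 + 16)/6 = 30/6 = 5; σ²_B = ((16−2)/6)² = 5.444
te_C = (2 + 4·3 + 4)/6 = 18/6 = 3; σ²_C = ((4−2)/6)² = 0.111
te_D = (8 + 4·10 + 12)/6 = 60/6 = 10; σ²_D = ((12−8)/6)² = 0.444

Forward pass:
ES_A = 0; EF_A = 6
ES_B = 0; EF_B = 5
ES_C = max(EF_A=6, EF_B=5) = 6; EF_C = 6+3 = 9
ES_D = 9; EF_D = 9+10 = 19
Expected project duration μ = 19 days. Critical path: A → C → D.

Variance along critical path = 1.000 + 0.111 + 0.444 = 1.556; σ = 1.247 days.
D = μ + z·σ = 19 + 2.326·1.247 = 21.9 days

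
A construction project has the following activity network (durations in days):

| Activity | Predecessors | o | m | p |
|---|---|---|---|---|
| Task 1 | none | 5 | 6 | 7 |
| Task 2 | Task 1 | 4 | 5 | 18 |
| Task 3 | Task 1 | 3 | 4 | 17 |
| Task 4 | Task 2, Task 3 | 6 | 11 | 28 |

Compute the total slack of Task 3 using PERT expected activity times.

te_Task 1 = (5 + 4·6 + 7)/6 = 36/6 = 6
te_Task 2 = (4 + 4·5 + 18)/6 = 42/6 = 7
te_Task 3 = (3 + 4·4 + 17)/6 = 36/6 = 6
te_Task 4 = (6 + 4·11 + 28)/6 = 78/6 = 13

Forward pass:
ES_Task 1 = 0; EF_Task 1 = 6
ES_Task 2 = 6; EF_Task 2 = 6+7 = 13
ES_Task 3 = 6; EF_Task 3 = 6+6 = 12
ES_Task 4 = max(EF_Task 2=13, EF_Task 3=12) = 13; EF_Task 4 = 13+13 = 26
Expected project duration μ = 26 days. Critical path: Task 1 → Task 2 → Task 4.

Backward pass:
LF_Task 4 = 26; LS_Task 4 = 26−13 = 13
LF_Task 3 = LS_Task 4 = 13; LS_Task 3 = 13−6 = 7
LF_Task 2 = LS_Task 4 = 13; LS_Task 2 = 13−7 = 6
LF_Task 1 = min(LS_Task 2=6, LS_Task 3=7) = 6; LS_Task 1 = 6−6 = 0
Slack_Task 3 = LS_Task 3 − ES_Task 3 = 7 − 6 = 1

1 days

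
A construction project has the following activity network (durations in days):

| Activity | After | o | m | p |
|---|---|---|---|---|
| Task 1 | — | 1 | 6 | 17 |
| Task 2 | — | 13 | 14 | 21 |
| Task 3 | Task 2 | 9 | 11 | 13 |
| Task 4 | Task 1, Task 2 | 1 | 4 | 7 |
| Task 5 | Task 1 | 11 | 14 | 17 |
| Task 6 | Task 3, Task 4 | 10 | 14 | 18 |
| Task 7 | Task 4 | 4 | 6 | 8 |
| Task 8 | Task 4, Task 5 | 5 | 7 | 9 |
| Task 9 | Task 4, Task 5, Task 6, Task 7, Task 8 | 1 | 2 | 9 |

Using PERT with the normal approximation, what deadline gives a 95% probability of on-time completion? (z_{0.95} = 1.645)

47.0 days

te_Task 1 = (1 + 4·6 + 17)/6 = 42/6 = 7; σ²_Task 1 = ((17−1)/6)² = 7.111
te_Task 2 = (13 + 4·14 + 21)/6 = 90/6 = 15; σ²_Task 2 = ((21−13)/6)² = 1.778
te_Task 3 = (9 + 4·11 + 13)/6 = 66/6 = 11; σ²_Task 3 = ((13−9)/6)² = 0.444
te_Task 4 = (1 + 4·4 + 7)/6 = 24/6 = 4; σ²_Task 4 = ((7−1)/6)² = 1.000
te_Task 5 = (11 + 4·14 + 17)/6 = 84/6 = 14; σ²_Task 5 = ((17−11)/6)² = 1.000
te_Task 6 = (10 + 4·14 + 18)/6 = 84/6 = 14; σ²_Task 6 = ((18−10)/6)² = 1.778
te_Task 7 = (4 + 4·6 + 8)/6 = 36/6 = 6; σ²_Task 7 = ((8−4)/6)² = 0.444
te_Task 8 = (5 + 4·7 + 9)/6 = 42/6 = 7; σ²_Task 8 = ((9−5)/6)² = 0.444
te_Task 9 = (1 + 4·2 + 9)/6 = 18/6 = 3; σ²_Task 9 = ((9−1)/6)² = 1.778

Forward pass:
ES_Task 1 = 0; EF_Task 1 = 7
ES_Task 2 = 0; EF_Task 2 = 15
ES_Task 3 = 15; EF_Task 3 = 15+11 = 26
ES_Task 4 = max(EF_Task 1=7, EF_Task 2=15) = 15; EF_Task 4 = 15+4 = 19
ES_Task 5 = 7; EF_Task 5 = 7+14 = 21
ES_Task 6 = max(EF_Task 3=26, EF_Task 4=19) = 26; EF_Task 6 = 26+14 = 40
ES_Task 7 = 19; EF_Task 7 = 19+6 = 25
ES_Task 8 = max(EF_Task 4=19, EF_Task 5=21) = 21; EF_Task 8 = 21+7 = 28
ES_Task 9 = max(EF_Task 4=19, EF_Task 5=21, EF_Task 6=40, EF_Task 7=25, EF_Task 8=28) = 40; EF_Task 9 = 40+3 = 43
Expected project duration μ = 43 days. Critical path: Task 2 → Task 3 → Task 6 → Task 9.

Variance along critical path = 1.778 + 0.444 + 1.778 + 1.778 = 5.778; σ = 2.404 days.
D = μ + z·σ = 43 + 1.645·2.404 = 47.0 days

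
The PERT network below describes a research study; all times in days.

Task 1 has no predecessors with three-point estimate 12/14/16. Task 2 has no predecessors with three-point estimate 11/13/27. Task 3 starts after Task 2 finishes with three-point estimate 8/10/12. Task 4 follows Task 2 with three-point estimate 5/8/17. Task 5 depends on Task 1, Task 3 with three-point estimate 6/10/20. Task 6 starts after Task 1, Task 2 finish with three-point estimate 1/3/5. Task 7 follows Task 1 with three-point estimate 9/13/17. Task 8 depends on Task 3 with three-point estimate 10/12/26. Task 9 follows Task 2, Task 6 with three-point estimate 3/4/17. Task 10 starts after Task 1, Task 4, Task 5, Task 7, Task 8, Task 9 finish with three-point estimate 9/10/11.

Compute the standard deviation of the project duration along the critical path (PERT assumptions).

te_Task 1 = (12 + 4·14 + 16)/6 = 84/6 = 14; σ²_Task 1 = ((16−12)/6)² = 0.444
te_Task 2 = (11 + 4·13 + 27)/6 = 90/6 = 15; σ²_Task 2 = ((27−11)/6)² = 7.111
te_Task 3 = (8 + 4·10 + 12)/6 = 60/6 = 10; σ²_Task 3 = ((12−8)/6)² = 0.444
te_Task 4 = (5 + 4·8 + 17)/6 = 54/6 = 9; σ²_Task 4 = ((17−5)/6)² = 4.000
te_Task 5 = (6 + 4·10 + 20)/6 = 66/6 = 11; σ²_Task 5 = ((20−6)/6)² = 5.444
te_Task 6 = (1 + 4·3 + 5)/6 = 18/6 = 3; σ²_Task 6 = ((5−1)/6)² = 0.444
te_Task 7 = (9 + 4·13 + 17)/6 = 78/6 = 13; σ²_Task 7 = ((17−9)/6)² = 1.778
te_Task 8 = (10 + 4·12 + 26)/6 = 84/6 = 14; σ²_Task 8 = ((26−10)/6)² = 7.111
te_Task 9 = (3 + 4·4 + 17)/6 = 36/6 = 6; σ²_Task 9 = ((17−3)/6)² = 5.444
te_Task 10 = (9 + 4·10 + 11)/6 = 60/6 = 10; σ²_Task 10 = ((11−9)/6)² = 0.111

Forward pass:
ES_Task 1 = 0; EF_Task 1 = 14
ES_Task 2 = 0; EF_Task 2 = 15
ES_Task 3 = 15; EF_Task 3 = 15+10 = 25
ES_Task 4 = 15; EF_Task 4 = 15+9 = 24
ES_Task 5 = max(EF_Task 1=14, EF_Task 3=25) = 25; EF_Task 5 = 25+11 = 36
ES_Task 6 = max(EF_Task 1=14, EF_Task 2=15) = 15; EF_Task 6 = 15+3 = 18
ES_Task 7 = 14; EF_Task 7 = 14+13 = 27
ES_Task 8 = 25; EF_Task 8 = 25+14 = 39
ES_Task 9 = max(EF_Task 2=15, EF_Task 6=18) = 18; EF_Task 9 = 18+6 = 24
ES_Task 10 = max(EF_Task 1=14, EF_Task 4=24, EF_Task 5=36, EF_Task 7=27, EF_Task 8=39, EF_Task 9=24) = 39; EF_Task 10 = 39+10 = 49
Expected project duration μ = 49 days. Critical path: Task 2 → Task 3 → Task 8 → Task 10.

Variance along critical path = 7.111 + 0.444 + 7.111 + 0.111 = 14.778
σ = √14.778 = 3.844 days

3.84 days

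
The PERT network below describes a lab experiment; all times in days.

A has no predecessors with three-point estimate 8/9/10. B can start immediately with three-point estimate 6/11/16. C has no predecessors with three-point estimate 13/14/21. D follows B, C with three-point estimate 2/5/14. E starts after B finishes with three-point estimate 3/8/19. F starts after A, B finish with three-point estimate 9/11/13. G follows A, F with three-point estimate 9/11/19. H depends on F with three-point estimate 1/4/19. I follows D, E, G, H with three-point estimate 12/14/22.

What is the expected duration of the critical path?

49 days

te_A = (8 + 4·9 + 10)/6 = 54/6 = 9
te_B = (6 + 4·11 + 16)/6 = 66/6 = 11
te_C = (13 + 4·14 + 21)/6 = 90/6 = 15
te_D = (2 + 4·5 + 14)/6 = 36/6 = 6
te_E = (3 + 4·8 + 19)/6 = 54/6 = 9
te_F = (9 + 4·11 + 13)/6 = 66/6 = 11
te_G = (9 + 4·11 + 19)/6 = 72/6 = 12
te_H = (1 + 4·4 + 19)/6 = 36/6 = 6
te_I = (12 + 4·14 + 22)/6 = 90/6 = 15

Forward pass:
ES_A = 0; EF_A = 9
ES_B = 0; EF_B = 11
ES_C = 0; EF_C = 15
ES_D = max(EF_B=11, EF_C=15) = 15; EF_D = 15+6 = 21
ES_E = 11; EF_E = 11+9 = 20
ES_F = max(EF_A=9, EF_B=11) = 11; EF_F = 11+11 = 22
ES_G = max(EF_A=9, EF_F=22) = 22; EF_G = 22+12 = 34
ES_H = 22; EF_H = 22+6 = 28
ES_I = max(EF_D=21, EF_E=20, EF_G=34, EF_H=28) = 34; EF_I = 34+15 = 49
Expected project duration μ = 49 days. Critical path: B → F → G → I.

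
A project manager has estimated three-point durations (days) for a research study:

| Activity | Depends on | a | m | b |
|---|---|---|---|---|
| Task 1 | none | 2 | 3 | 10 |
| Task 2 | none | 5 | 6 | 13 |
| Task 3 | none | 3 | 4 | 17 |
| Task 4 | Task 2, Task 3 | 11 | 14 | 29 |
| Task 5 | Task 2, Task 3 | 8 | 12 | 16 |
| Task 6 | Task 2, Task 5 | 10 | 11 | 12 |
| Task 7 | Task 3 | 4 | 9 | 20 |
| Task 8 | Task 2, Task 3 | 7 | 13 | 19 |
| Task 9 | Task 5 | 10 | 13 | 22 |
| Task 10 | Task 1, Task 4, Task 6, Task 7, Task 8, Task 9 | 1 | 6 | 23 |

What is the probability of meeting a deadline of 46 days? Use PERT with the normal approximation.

te_Task 1 = (2 + 4·3 + 10)/6 = 24/6 = 4; σ²_Task 1 = ((10−2)/6)² = 1.778
te_Task 2 = (5 + 4·6 + 13)/6 = 42/6 = 7; σ²_Task 2 = ((13−5)/6)² = 1.778
te_Task 3 = (3 + 4·4 + 17)/6 = 36/6 = 6; σ²_Task 3 = ((17−3)/6)² = 5.444
te_Task 4 = (11 + 4·14 + 29)/6 = 96/6 = 16; σ²_Task 4 = ((29−11)/6)² = 9.000
te_Task 5 = (8 + 4·12 + 16)/6 = 72/6 = 12; σ²_Task 5 = ((16−8)/6)² = 1.778
te_Task 6 = (10 + 4·11 + 12)/6 = 66/6 = 11; σ²_Task 6 = ((12−10)/6)² = 0.111
te_Task 7 = (4 + 4·9 + 20)/6 = 60/6 = 10; σ²_Task 7 = ((20−4)/6)² = 7.111
te_Task 8 = (7 + 4·13 + 19)/6 = 78/6 = 13; σ²_Task 8 = ((19−7)/6)² = 4.000
te_Task 9 = (10 + 4·13 + 22)/6 = 84/6 = 14; σ²_Task 9 = ((22−10)/6)² = 4.000
te_Task 10 = (1 + 4·6 + 23)/6 = 48/6 = 8; σ²_Task 10 = ((23−1)/6)² = 13.444

Forward pass:
ES_Task 1 = 0; EF_Task 1 = 4
ES_Task 2 = 0; EF_Task 2 = 7
ES_Task 3 = 0; EF_Task 3 = 6
ES_Task 4 = max(EF_Task 2=7, EF_Task 3=6) = 7; EF_Task 4 = 7+16 = 23
ES_Task 5 = max(EF_Task 2=7, EF_Task 3=6) = 7; EF_Task 5 = 7+12 = 19
ES_Task 6 = max(EF_Task 2=7, EF_Task 5=19) = 19; EF_Task 6 = 19+11 = 30
ES_Task 7 = 6; EF_Task 7 = 6+10 = 16
ES_Task 8 = max(EF_Task 2=7, EF_Task 3=6) = 7; EF_Task 8 = 7+13 = 20
ES_Task 9 = 19; EF_Task 9 = 19+14 = 33
ES_Task 10 = max(EF_Task 1=4, EF_Task 4=23, EF_Task 6=30, EF_Task 7=16, EF_Task 8=20, EF_Task 9=33) = 33; EF_Task 10 = 33+8 = 41
Expected project duration μ = 41 days. Critical path: Task 2 → Task 5 → Task 9 → Task 10.

Variance along critical path = 1.778 + 1.778 + 4.000 + 13.444 = 21.000; σ = √21.000 = 4.583 days.
Z = (46 − 41) / 4.583 = 1.091
P(T ≤ 46) = Φ(1.091) ≈ 0.862

0.862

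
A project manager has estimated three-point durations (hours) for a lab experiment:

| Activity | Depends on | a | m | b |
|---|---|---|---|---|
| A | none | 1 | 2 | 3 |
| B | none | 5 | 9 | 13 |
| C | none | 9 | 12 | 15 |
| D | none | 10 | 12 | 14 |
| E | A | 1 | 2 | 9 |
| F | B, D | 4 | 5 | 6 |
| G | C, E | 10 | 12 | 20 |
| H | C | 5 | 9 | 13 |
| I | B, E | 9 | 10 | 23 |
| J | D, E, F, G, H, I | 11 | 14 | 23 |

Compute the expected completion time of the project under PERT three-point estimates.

40 hours

te_A = (1 + 4·2 + 3)/6 = 12/6 = 2
te_B = (5 + 4·9 + 13)/6 = 54/6 = 9
te_C = (9 + 4·12 + 15)/6 = 72/6 = 12
te_D = (10 + 4·12 + 14)/6 = 72/6 = 12
te_E = (1 + 4·2 + 9)/6 = 18/6 = 3
te_F = (4 + 4·5 + 6)/6 = 30/6 = 5
te_G = (10 + 4·12 + 20)/6 = 78/6 = 13
te_H = (5 + 4·9 + 13)/6 = 54/6 = 9
te_I = (9 + 4·10 + 23)/6 = 72/6 = 12
te_J = (11 + 4·14 + 23)/6 = 90/6 = 15

Forward pass:
ES_A = 0; EF_A = 2
ES_B = 0; EF_B = 9
ES_C = 0; EF_C = 12
ES_D = 0; EF_D = 12
ES_E = 2; EF_E = 2+3 = 5
ES_F = max(EF_B=9, EF_D=12) = 12; EF_F = 12+5 = 17
ES_G = max(EF_C=12, EF_E=5) = 12; EF_G = 12+13 = 25
ES_H = 12; EF_H = 12+9 = 21
ES_I = max(EF_B=9, EF_E=5) = 9; EF_I = 9+12 = 21
ES_J = max(EF_D=12, EF_E=5, EF_F=17, EF_G=25, EF_H=21, EF_I=21) = 25; EF_J = 25+15 = 40
Expected project duration μ = 40 hours. Critical path: C → G → J.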